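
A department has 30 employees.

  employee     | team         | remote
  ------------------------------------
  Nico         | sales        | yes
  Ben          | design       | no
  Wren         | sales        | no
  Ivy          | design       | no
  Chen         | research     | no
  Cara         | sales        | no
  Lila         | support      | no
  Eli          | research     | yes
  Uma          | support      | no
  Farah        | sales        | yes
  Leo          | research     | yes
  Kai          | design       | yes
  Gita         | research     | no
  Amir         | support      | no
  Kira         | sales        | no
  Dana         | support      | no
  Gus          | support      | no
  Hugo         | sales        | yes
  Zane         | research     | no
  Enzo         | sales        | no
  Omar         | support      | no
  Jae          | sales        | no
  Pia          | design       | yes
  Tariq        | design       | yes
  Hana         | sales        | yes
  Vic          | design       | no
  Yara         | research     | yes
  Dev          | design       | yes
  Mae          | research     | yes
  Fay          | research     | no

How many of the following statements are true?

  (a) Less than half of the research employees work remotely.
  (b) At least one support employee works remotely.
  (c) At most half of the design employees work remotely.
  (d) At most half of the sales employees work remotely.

1

(a) research: |A| = 8, |A ∩ B| = 4; needs |A ∩ B| < |A ∖ B| — false.
(b) support: |A| = 6, |A ∩ B| = 0; needs A ∩ B ≠ ∅ (|A ∩ B| ≥ 1) — false.
(c) design: |A| = 7, |A ∩ B| = 4; needs |A ∩ B| ≤ |A ∖ B| — false.
(d) sales: |A| = 9, |A ∩ B| = 4; needs |A ∩ B| ≤ |A ∖ B| — true.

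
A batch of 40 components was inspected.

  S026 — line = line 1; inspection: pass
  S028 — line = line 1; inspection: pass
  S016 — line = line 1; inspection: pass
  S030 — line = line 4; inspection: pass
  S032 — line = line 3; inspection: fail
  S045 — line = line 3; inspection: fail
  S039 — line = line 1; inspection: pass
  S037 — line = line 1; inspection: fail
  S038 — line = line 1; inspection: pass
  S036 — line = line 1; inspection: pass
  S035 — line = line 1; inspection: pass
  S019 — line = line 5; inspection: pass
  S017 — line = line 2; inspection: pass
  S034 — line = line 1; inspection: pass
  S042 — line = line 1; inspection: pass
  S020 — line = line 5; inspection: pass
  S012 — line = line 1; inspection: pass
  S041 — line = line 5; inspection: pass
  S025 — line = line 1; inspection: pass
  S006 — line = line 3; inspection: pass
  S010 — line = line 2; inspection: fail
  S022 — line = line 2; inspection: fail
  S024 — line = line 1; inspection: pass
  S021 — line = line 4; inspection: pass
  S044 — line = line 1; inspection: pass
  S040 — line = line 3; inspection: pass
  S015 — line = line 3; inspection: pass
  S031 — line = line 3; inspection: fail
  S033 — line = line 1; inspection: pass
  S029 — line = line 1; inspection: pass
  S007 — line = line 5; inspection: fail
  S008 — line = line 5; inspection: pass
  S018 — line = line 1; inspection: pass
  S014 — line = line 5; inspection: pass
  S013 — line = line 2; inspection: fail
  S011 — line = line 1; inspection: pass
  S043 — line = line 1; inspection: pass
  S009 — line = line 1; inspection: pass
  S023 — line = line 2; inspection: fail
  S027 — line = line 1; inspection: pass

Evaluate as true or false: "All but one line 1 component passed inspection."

Truth condition: |A ∖ B| = 1.
|A| = 21, |A ∩ B| = 20, |A ∖ B| = 1.
|A ∖ B| = 1, so the statement is true.

True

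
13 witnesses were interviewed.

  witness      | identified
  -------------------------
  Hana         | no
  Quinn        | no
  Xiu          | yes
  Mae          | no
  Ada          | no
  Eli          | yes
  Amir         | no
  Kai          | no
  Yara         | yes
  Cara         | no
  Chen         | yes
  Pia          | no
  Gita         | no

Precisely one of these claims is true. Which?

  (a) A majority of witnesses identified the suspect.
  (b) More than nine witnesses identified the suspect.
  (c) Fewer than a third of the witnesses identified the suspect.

|A| = 13, |A ∩ B| = 4, |A ∖ B| = 9.
(a) requires |A ∩ B| > |A ∖ B|: false.
(b) requires |A ∩ B| > 9: false.
(c) requires |A ∩ B| / |A| < 1/3: true.

(c)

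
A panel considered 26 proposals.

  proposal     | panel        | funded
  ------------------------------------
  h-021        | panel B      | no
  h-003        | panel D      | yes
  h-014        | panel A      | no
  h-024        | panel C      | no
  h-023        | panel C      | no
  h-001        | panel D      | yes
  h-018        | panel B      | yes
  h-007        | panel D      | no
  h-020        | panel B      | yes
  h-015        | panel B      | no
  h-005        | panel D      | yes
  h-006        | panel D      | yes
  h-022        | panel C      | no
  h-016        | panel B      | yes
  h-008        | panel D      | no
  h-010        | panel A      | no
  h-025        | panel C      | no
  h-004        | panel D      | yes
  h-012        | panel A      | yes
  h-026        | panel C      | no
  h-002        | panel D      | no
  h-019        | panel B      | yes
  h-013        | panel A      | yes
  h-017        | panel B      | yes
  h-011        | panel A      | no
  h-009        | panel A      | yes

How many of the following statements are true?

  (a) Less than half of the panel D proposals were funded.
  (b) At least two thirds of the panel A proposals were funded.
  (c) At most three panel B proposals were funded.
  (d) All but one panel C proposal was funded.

0

(a) panel D: |A| = 8, |A ∩ B| = 5; needs |A ∩ B| < |A ∖ B| — false.
(b) panel A: |A| = 6, |A ∩ B| = 3; needs |A ∩ B| / |A| ≥ 2/3 — false.
(c) panel B: |A| = 7, |A ∩ B| = 5; needs |A ∩ B| ≤ 3 — false.
(d) panel C: |A| = 5, |A ∩ B| = 0; needs |A ∖ B| = 1 — false.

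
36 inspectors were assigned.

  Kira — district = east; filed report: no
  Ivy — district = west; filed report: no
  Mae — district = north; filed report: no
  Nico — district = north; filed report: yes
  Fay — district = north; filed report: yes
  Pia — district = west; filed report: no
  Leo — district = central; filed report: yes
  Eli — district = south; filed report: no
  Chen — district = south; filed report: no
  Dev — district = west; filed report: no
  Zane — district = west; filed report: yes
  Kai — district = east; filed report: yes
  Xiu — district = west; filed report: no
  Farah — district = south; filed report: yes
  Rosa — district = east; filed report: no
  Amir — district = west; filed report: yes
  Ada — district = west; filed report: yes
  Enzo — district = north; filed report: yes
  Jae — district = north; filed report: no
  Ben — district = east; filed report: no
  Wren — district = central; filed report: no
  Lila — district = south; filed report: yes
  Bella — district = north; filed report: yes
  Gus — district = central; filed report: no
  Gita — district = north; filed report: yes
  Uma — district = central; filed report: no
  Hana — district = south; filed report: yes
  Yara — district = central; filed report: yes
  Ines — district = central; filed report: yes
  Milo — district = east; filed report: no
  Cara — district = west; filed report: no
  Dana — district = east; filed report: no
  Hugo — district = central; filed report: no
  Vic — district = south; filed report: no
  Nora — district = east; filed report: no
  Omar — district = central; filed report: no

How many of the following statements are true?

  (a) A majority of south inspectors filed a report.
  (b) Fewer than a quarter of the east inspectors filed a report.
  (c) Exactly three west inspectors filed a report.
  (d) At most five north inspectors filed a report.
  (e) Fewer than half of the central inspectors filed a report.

(a) south: |A| = 6, |A ∩ B| = 3; needs |A ∩ B| > |A ∖ B| — false.
(b) east: |A| = 7, |A ∩ B| = 1; needs |A ∩ B| / |A| < 1/4 — true.
(c) west: |A| = 8, |A ∩ B| = 3; needs |A ∩ B| = 3 — true.
(d) north: |A| = 7, |A ∩ B| = 5; needs |A ∩ B| ≤ 5 — true.
(e) central: |A| = 8, |A ∩ B| = 3; needs |A ∩ B| < |A ∖ B| — true.

4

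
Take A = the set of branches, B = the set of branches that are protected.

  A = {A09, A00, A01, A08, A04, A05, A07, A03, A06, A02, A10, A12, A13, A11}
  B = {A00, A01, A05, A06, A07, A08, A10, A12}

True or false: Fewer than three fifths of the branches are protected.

Truth condition: |A ∩ B| / |A| < 3/5.
A (the restrictor) = {A09, A00, A01, A08, A04, A05, A07, A03, A06, A02, A10, A12, A13, A11}, |A| = 14.
A ∩ B = {A00, A01, A08, A05, A07, A06, A10, A12}, so |A ∩ B| = 8.
A ∖ B = {A09, A04, A03, A02, A13, A11}, so |A ∖ B| = 6.
|A ∩ B|/|A| = 8/14, so the statement is true.

True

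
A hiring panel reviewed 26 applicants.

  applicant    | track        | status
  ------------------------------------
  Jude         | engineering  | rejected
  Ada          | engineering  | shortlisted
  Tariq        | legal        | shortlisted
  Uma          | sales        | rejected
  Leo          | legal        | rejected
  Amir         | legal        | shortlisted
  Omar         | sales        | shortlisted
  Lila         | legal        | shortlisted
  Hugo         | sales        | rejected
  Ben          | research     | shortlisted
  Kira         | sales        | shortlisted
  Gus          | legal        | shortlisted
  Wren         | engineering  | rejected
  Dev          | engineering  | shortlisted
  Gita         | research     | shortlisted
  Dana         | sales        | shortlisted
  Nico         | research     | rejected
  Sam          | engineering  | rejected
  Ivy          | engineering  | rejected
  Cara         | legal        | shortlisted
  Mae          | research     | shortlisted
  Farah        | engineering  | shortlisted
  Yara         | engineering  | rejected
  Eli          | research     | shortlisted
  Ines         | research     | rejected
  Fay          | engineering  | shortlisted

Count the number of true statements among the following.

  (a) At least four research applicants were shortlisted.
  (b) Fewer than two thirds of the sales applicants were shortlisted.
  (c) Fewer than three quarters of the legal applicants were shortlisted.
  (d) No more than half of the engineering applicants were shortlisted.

3

(a) research: |A| = 6, |A ∩ B| = 4; needs |A ∩ B| ≥ 4 — true.
(b) sales: |A| = 5, |A ∩ B| = 3; needs |A ∩ B| / |A| < 2/3 — true.
(c) legal: |A| = 6, |A ∩ B| = 5; needs |A ∩ B| / |A| < 3/4 — false.
(d) engineering: |A| = 9, |A ∩ B| = 4; needs |A ∩ B| ≤ |A ∖ B| — true.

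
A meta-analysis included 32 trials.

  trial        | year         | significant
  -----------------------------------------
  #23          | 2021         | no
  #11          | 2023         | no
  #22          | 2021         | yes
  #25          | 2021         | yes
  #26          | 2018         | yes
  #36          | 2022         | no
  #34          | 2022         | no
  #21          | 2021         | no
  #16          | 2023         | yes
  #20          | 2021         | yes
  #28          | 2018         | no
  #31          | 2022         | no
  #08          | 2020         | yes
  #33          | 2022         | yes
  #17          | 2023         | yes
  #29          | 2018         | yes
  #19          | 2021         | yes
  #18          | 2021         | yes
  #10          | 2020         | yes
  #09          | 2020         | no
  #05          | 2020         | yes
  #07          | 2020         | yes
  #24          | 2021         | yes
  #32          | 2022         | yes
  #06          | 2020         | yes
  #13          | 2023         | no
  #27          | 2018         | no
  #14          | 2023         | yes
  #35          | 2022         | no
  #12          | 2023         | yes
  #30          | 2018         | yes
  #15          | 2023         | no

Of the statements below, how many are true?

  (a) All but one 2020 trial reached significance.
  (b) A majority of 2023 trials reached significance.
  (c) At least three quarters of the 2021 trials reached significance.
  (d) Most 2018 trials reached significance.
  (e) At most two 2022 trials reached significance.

(a) 2020: |A| = 6, |A ∩ B| = 5; needs |A ∖ B| = 1 — true.
(b) 2023: |A| = 7, |A ∩ B| = 4; needs |A ∩ B| > |A ∖ B| — true.
(c) 2021: |A| = 8, |A ∩ B| = 6; needs |A ∩ B| / |A| ≥ 3/4 — true.
(d) 2018: |A| = 5, |A ∩ B| = 3; needs |A ∩ B| > |A ∖ B| — true.
(e) 2022: |A| = 6, |A ∩ B| = 2; needs |A ∩ B| ≤ 2 — true.

5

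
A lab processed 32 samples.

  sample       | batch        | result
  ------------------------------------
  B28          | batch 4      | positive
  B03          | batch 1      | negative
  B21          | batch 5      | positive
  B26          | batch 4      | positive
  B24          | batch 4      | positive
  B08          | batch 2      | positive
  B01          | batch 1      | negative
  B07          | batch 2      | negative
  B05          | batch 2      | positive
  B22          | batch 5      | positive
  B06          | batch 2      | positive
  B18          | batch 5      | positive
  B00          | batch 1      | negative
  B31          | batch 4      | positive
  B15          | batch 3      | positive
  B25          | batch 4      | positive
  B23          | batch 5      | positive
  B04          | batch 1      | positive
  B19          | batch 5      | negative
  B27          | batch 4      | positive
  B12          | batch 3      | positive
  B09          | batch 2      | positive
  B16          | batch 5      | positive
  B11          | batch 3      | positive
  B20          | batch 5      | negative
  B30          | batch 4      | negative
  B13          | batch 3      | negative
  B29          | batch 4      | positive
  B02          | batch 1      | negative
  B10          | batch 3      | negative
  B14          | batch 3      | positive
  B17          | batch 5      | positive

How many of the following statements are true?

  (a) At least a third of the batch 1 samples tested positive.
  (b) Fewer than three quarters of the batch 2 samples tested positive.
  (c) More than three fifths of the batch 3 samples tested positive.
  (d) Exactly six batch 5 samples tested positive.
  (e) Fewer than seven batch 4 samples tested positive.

2

(a) batch 1: |A| = 5, |A ∩ B| = 1; needs |A ∩ B| / |A| ≥ 1/3 — false.
(b) batch 2: |A| = 5, |A ∩ B| = 4; needs |A ∩ B| / |A| < 3/4 — false.
(c) batch 3: |A| = 6, |A ∩ B| = 4; needs |A ∩ B| / |A| > 3/5 — true.
(d) batch 5: |A| = 8, |A ∩ B| = 6; needs |A ∩ B| = 6 — true.
(e) batch 4: |A| = 8, |A ∩ B| = 7; needs |A ∩ B| < 7 — false.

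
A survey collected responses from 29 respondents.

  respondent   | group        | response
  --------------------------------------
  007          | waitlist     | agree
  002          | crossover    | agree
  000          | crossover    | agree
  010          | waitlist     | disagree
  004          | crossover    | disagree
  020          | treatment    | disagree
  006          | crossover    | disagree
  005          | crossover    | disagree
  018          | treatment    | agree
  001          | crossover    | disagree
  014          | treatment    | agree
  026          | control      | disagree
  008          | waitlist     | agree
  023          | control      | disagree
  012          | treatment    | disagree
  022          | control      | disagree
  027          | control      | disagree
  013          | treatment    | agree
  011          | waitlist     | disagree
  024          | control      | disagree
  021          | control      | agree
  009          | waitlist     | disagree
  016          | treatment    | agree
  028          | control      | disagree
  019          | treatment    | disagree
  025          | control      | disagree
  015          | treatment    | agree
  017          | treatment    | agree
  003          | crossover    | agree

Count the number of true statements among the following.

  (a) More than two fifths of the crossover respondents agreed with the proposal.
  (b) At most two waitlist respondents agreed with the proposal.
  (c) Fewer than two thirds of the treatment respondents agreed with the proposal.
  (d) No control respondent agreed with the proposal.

(a) crossover: |A| = 7, |A ∩ B| = 3; needs |A ∩ B| / |A| > 2/5 — true.
(b) waitlist: |A| = 5, |A ∩ B| = 2; needs |A ∩ B| ≤ 2 — true.
(c) treatment: |A| = 9, |A ∩ B| = 6; needs |A ∩ B| / |A| < 2/3 — false.
(d) control: |A| = 8, |A ∩ B| = 1; needs A ∩ B = ∅ (|A ∩ B| = 0) — false.

2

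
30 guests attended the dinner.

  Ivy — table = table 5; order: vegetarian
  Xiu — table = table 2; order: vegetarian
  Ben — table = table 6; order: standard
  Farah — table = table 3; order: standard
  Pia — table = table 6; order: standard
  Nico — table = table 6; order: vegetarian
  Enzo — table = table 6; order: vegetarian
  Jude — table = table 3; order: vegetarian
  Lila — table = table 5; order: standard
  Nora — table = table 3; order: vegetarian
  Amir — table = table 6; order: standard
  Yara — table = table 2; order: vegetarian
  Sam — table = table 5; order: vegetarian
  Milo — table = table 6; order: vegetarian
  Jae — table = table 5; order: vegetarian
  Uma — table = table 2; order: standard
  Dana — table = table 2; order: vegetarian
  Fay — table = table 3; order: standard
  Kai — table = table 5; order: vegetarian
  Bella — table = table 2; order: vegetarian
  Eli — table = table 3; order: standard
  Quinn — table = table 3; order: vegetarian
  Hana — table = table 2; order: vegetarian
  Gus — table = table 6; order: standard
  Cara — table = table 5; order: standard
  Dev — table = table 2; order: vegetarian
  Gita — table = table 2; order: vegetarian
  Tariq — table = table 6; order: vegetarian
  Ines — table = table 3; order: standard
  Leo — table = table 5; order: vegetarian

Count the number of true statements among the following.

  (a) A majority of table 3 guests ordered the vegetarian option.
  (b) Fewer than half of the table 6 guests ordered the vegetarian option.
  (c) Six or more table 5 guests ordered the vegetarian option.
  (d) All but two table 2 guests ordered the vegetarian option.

0

(a) table 3: |A| = 7, |A ∩ B| = 3; needs |A ∩ B| > |A ∖ B| — false.
(b) table 6: |A| = 8, |A ∩ B| = 4; needs |A ∩ B| < |A ∖ B| — false.
(c) table 5: |A| = 7, |A ∩ B| = 5; needs |A ∩ B| ≥ 6 — false.
(d) table 2: |A| = 8, |A ∩ B| = 7; needs |A ∖ B| = 2 — false.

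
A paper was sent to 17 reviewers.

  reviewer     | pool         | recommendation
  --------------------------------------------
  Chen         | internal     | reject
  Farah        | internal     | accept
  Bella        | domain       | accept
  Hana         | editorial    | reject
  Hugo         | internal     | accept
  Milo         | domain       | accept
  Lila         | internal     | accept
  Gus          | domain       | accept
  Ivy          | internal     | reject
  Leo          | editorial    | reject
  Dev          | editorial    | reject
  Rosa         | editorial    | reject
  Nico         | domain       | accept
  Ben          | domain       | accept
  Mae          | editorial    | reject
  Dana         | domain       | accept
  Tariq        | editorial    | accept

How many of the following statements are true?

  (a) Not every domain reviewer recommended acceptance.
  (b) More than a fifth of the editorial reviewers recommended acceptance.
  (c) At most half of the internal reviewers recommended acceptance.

(a) domain: |A| = 6, |A ∩ B| = 6; needs A ⊄ B (|A ∖ B| ≥ 1) — false.
(b) editorial: |A| = 6, |A ∩ B| = 1; needs |A ∩ B| / |A| > 1/5 — false.
(c) internal: |A| = 5, |A ∩ B| = 3; needs |A ∩ B| ≤ |A ∖ B| — false.

0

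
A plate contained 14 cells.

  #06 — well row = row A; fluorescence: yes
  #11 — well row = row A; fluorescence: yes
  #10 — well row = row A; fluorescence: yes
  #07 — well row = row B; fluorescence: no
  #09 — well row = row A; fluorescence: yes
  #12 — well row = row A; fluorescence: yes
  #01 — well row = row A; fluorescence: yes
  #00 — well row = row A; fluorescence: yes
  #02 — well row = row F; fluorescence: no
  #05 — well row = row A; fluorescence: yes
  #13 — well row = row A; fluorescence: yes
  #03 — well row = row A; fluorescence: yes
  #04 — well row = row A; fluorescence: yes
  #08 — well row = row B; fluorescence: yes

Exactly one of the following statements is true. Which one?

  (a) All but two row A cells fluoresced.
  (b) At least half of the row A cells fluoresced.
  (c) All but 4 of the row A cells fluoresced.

(b)

|A| = 11, |A ∩ B| = 11, |A ∖ B| = 0.
(a) requires |A ∖ B| = 2: false.
(b) requires |A ∩ B| ≥ |A ∖ B|: true.
(c) requires |A ∖ B| = 4: false.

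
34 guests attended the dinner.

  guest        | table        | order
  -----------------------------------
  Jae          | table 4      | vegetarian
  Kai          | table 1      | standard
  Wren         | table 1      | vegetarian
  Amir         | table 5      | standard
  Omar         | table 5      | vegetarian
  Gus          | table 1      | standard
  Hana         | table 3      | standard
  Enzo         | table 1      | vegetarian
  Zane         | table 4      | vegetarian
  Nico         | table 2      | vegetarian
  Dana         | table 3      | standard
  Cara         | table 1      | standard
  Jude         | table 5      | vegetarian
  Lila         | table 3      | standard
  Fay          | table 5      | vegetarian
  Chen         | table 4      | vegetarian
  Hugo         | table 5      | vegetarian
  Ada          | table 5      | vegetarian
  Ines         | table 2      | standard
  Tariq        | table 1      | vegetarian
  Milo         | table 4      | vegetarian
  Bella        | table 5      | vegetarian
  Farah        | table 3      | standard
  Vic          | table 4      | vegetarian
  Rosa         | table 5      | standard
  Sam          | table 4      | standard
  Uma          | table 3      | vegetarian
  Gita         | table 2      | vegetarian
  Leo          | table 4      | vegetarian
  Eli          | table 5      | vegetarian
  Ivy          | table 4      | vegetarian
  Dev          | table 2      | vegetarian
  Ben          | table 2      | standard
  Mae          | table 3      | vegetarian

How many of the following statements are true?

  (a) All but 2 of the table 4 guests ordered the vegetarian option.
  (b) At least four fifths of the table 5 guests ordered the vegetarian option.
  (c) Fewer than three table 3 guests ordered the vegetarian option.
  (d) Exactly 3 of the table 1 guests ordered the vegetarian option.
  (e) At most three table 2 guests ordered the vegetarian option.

3

(a) table 4: |A| = 8, |A ∩ B| = 7; needs |A ∖ B| = 2 — false.
(b) table 5: |A| = 9, |A ∩ B| = 7; needs |A ∩ B| / |A| ≥ 4/5 — false.
(c) table 3: |A| = 6, |A ∩ B| = 2; needs |A ∩ B| < 3 — true.
(d) table 1: |A| = 6, |A ∩ B| = 3; needs |A ∩ B| = 3 — true.
(e) table 2: |A| = 5, |A ∩ B| = 3; needs |A ∩ B| ≤ 3 — true.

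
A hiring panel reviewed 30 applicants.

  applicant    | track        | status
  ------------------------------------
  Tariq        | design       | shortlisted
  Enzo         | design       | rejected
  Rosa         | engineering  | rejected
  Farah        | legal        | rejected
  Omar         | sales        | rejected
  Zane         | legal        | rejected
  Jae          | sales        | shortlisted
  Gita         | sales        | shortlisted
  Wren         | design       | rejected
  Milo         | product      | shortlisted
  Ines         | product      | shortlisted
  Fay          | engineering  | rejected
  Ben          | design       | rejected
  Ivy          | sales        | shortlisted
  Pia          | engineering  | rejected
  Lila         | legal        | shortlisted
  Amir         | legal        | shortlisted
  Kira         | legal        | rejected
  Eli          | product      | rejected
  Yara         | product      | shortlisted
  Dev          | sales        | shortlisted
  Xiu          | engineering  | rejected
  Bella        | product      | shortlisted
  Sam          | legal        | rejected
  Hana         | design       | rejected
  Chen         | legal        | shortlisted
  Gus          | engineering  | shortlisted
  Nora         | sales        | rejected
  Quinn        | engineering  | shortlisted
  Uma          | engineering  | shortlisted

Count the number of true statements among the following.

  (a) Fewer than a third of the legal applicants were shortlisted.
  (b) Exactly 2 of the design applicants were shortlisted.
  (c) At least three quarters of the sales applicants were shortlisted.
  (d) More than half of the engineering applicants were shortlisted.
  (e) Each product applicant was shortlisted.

0

(a) legal: |A| = 7, |A ∩ B| = 3; needs |A ∩ B| / |A| < 1/3 — false.
(b) design: |A| = 5, |A ∩ B| = 1; needs |A ∩ B| = 2 — false.
(c) sales: |A| = 6, |A ∩ B| = 4; needs |A ∩ B| / |A| ≥ 3/4 — false.
(d) engineering: |A| = 7, |A ∩ B| = 3; needs |A ∩ B| > |A ∖ B| — false.
(e) product: |A| = 5, |A ∩ B| = 4; needs A ⊆ B, i.e. every element of A is in B (|A ∖ B| = 0) — false.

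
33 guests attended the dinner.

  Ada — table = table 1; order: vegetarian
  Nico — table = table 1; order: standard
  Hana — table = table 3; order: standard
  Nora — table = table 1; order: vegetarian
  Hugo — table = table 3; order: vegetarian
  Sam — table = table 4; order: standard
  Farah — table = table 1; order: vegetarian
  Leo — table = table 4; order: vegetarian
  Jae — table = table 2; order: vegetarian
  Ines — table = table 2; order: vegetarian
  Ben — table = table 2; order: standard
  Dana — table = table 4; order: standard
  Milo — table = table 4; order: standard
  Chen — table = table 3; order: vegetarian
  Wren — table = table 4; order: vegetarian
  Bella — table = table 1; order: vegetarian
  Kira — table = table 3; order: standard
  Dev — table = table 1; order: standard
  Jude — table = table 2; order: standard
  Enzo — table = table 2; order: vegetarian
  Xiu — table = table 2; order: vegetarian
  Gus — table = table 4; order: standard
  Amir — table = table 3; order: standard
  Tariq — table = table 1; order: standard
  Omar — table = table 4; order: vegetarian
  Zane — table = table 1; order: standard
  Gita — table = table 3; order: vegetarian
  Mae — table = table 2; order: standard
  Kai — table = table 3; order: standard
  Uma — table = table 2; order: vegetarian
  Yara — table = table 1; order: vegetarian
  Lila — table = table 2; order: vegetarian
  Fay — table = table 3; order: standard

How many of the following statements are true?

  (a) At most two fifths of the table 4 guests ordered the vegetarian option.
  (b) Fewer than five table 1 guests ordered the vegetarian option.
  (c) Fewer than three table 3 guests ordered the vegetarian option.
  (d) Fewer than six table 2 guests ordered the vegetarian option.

(a) table 4: |A| = 7, |A ∩ B| = 3; needs |A ∩ B| / |A| ≤ 2/5 — false.
(b) table 1: |A| = 9, |A ∩ B| = 5; needs |A ∩ B| < 5 — false.
(c) table 3: |A| = 8, |A ∩ B| = 3; needs |A ∩ B| < 3 — false.
(d) table 2: |A| = 9, |A ∩ B| = 6; needs |A ∩ B| < 6 — false.

0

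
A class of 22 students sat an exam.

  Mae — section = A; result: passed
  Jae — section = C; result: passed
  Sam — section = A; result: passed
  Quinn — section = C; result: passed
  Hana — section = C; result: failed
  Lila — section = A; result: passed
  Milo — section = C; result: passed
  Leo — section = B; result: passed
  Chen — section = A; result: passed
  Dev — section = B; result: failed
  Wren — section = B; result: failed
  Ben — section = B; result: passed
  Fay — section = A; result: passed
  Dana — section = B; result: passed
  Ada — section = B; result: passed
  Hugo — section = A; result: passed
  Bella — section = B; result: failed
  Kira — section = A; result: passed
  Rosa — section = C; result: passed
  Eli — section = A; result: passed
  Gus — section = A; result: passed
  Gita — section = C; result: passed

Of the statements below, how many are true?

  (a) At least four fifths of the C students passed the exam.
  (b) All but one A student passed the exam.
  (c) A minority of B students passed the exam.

1

(a) C: |A| = 6, |A ∩ B| = 5; needs |A ∩ B| / |A| ≥ 4/5 — true.
(b) A: |A| = 9, |A ∩ B| = 9; needs |A ∖ B| = 1 — false.
(c) B: |A| = 7, |A ∩ B| = 4; needs |A ∩ B| < |A ∖ B| — false.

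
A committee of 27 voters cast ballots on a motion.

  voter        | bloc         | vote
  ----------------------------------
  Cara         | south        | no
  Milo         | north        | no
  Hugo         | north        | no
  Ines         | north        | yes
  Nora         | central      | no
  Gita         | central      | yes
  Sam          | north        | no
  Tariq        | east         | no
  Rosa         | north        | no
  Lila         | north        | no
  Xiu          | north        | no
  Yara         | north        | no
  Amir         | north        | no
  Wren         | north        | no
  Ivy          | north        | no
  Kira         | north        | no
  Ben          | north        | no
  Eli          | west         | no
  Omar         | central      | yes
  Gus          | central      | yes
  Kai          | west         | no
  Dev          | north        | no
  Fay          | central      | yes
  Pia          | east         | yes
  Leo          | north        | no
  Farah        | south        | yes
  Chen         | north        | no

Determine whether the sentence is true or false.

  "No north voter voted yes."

'No north voter voted yes' holds iff A ∩ B = ∅ (|A ∩ B| = 0).
|A| = 16, |A ∩ B| = 1, |A ∖ B| = 15.
So the statement is false.

False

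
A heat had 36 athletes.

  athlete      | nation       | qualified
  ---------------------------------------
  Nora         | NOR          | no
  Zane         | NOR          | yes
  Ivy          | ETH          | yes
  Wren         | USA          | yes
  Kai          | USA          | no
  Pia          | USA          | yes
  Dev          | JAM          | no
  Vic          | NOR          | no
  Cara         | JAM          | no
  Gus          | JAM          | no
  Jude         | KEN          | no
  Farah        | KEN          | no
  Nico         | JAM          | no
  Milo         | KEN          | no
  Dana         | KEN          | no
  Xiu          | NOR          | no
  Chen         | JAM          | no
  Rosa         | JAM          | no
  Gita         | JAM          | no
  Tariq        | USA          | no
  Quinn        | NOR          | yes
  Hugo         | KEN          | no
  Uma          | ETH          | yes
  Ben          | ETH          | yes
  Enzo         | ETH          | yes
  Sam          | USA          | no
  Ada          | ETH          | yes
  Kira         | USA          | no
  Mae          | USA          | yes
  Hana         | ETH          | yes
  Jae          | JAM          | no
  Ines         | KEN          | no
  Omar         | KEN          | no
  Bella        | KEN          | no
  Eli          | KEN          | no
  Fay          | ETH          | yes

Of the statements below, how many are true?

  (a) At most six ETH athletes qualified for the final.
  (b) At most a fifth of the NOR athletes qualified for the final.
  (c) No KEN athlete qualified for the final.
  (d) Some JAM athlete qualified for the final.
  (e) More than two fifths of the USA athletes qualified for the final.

(a) ETH: |A| = 7, |A ∩ B| = 7; needs |A ∩ B| ≤ 6 — false.
(b) NOR: |A| = 5, |A ∩ B| = 2; needs |A ∩ B| / |A| ≤ 1/5 — false.
(c) KEN: |A| = 9, |A ∩ B| = 0; needs A ∩ B = ∅ (|A ∩ B| = 0) — true.
(d) JAM: |A| = 8, |A ∩ B| = 0; needs A ∩ B ≠ ∅ (|A ∩ B| ≥ 1) — false.
(e) USA: |A| = 7, |A ∩ B| = 3; needs |A ∩ B| / |A| > 2/5 — true.

2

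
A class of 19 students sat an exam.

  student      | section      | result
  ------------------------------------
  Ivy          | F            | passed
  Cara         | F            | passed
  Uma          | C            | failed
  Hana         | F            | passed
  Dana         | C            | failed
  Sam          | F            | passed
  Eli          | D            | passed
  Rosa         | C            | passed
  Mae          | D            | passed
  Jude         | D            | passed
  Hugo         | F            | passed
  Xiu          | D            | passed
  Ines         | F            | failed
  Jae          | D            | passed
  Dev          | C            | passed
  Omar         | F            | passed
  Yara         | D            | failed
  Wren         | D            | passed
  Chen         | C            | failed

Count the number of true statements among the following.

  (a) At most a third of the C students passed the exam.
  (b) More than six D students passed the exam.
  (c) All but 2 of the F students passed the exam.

0

(a) C: |A| = 5, |A ∩ B| = 2; needs |A ∩ B| / |A| ≤ 1/3 — false.
(b) D: |A| = 7, |A ∩ B| = 6; needs |A ∩ B| > 6 — false.
(c) F: |A| = 7, |A ∩ B| = 6; needs |A ∖ B| = 2 — false.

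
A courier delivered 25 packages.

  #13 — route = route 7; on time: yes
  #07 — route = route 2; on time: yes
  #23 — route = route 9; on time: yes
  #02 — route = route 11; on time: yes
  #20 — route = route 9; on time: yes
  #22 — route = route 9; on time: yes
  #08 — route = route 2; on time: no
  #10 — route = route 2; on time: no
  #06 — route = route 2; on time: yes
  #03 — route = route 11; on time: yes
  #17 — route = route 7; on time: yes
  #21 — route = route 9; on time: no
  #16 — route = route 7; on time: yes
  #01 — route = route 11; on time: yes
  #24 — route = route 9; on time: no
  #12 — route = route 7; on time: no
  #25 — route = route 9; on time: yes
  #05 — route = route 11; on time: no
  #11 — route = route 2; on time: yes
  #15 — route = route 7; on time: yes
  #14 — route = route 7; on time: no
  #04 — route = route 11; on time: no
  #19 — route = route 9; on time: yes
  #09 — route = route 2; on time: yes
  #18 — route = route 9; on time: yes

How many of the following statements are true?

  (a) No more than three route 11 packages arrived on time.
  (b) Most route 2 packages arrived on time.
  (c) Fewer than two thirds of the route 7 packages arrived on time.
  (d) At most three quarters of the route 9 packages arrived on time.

(a) route 11: |A| = 5, |A ∩ B| = 3; needs |A ∩ B| ≤ 3 — true.
(b) route 2: |A| = 6, |A ∩ B| = 4; needs |A ∩ B| > |A ∖ B| — true.
(c) route 7: |A| = 6, |A ∩ B| = 4; needs |A ∩ B| / |A| < 2/3 — false.
(d) route 9: |A| = 8, |A ∩ B| = 6; needs |A ∩ B| / |A| ≤ 3/4 — true.

3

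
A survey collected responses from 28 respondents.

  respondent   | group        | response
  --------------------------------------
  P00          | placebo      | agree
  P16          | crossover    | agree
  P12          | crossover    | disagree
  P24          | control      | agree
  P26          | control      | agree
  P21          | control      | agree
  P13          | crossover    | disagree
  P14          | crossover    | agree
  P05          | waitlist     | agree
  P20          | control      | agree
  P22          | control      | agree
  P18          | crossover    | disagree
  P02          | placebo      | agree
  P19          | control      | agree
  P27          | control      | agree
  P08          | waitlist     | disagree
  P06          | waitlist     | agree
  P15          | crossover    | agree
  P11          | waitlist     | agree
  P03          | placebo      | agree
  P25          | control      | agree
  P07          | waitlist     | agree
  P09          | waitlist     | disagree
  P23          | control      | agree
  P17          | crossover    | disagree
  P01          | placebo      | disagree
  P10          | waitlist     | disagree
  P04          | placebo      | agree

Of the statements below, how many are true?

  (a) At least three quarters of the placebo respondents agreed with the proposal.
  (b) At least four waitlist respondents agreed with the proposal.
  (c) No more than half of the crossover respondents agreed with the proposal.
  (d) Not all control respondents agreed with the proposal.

3

(a) placebo: |A| = 5, |A ∩ B| = 4; needs |A ∩ B| / |A| ≥ 3/4 — true.
(b) waitlist: |A| = 7, |A ∩ B| = 4; needs |A ∩ B| ≥ 4 — true.
(c) crossover: |A| = 7, |A ∩ B| = 3; needs |A ∩ B| ≤ |A ∖ B| — true.
(d) control: |A| = 9, |A ∩ B| = 9; needs A ⊄ B (|A ∖ B| ≥ 1) — false.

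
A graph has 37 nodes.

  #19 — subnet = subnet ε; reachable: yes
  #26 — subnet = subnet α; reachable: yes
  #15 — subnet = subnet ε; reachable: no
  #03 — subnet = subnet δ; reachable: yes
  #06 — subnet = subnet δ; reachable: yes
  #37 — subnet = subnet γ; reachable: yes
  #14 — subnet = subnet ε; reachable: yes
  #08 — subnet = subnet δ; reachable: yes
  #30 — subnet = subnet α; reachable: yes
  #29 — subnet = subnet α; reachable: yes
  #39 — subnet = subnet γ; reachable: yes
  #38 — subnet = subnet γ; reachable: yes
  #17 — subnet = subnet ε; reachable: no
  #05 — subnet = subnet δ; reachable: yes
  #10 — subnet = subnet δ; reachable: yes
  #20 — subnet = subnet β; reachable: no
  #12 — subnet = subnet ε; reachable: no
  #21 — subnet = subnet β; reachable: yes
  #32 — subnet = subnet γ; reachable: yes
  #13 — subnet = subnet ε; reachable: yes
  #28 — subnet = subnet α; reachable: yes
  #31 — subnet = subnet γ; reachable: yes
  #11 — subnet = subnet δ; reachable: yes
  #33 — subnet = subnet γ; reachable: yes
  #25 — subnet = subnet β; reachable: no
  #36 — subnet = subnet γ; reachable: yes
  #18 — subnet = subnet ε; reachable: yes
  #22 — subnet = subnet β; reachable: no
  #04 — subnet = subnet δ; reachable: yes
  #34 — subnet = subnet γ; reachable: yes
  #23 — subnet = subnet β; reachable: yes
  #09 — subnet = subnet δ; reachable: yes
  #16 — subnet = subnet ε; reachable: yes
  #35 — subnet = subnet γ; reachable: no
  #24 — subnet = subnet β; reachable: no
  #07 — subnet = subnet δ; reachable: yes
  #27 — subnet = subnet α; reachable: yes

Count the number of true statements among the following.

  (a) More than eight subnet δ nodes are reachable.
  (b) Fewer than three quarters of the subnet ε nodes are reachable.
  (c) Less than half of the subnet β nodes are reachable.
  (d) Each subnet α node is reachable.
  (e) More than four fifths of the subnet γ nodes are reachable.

(a) subnet δ: |A| = 9, |A ∩ B| = 9; needs |A ∩ B| > 8 — true.
(b) subnet ε: |A| = 8, |A ∩ B| = 5; needs |A ∩ B| / |A| < 3/4 — true.
(c) subnet β: |A| = 6, |A ∩ B| = 2; needs |A ∩ B| < |A ∖ B| — true.
(d) subnet α: |A| = 5, |A ∩ B| = 5; needs A ⊆ B, i.e. every element of A is in B (|A ∖ B| = 0) — true.
(e) subnet γ: |A| = 9, |A ∩ B| = 8; needs |A ∩ B| / |A| > 4/5 — true.

5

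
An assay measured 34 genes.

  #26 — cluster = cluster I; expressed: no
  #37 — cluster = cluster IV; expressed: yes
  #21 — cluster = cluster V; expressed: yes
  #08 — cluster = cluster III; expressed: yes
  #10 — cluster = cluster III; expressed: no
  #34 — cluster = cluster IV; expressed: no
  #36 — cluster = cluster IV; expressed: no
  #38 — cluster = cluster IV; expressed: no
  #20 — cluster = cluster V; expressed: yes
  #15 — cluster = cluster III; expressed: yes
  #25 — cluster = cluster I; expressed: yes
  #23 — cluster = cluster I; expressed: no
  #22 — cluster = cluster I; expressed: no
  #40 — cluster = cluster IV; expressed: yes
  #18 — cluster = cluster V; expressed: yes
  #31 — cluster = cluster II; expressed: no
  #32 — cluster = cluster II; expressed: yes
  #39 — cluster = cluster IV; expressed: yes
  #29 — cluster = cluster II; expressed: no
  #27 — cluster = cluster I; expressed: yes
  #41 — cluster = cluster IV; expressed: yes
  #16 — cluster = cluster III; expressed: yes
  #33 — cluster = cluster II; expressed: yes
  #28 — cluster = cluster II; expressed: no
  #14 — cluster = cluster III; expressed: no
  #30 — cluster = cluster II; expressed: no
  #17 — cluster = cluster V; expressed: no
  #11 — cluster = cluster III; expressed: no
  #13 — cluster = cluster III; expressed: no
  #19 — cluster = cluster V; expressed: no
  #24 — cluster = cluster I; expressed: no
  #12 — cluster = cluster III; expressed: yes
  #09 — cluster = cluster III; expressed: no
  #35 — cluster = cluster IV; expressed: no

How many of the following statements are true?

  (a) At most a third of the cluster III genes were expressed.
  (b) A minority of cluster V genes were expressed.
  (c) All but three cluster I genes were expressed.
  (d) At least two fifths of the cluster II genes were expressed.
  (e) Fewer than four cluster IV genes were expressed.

0

(a) cluster III: |A| = 9, |A ∩ B| = 4; needs |A ∩ B| / |A| ≤ 1/3 — false.
(b) cluster V: |A| = 5, |A ∩ B| = 3; needs |A ∩ B| < |A ∖ B| — false.
(c) cluster I: |A| = 6, |A ∩ B| = 2; needs |A ∖ B| = 3 — false.
(d) cluster II: |A| = 6, |A ∩ B| = 2; needs |A ∩ B| / |A| ≥ 2/5 — false.
(e) cluster IV: |A| = 8, |A ∩ B| = 4; needs |A ∩ B| < 4 — false.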